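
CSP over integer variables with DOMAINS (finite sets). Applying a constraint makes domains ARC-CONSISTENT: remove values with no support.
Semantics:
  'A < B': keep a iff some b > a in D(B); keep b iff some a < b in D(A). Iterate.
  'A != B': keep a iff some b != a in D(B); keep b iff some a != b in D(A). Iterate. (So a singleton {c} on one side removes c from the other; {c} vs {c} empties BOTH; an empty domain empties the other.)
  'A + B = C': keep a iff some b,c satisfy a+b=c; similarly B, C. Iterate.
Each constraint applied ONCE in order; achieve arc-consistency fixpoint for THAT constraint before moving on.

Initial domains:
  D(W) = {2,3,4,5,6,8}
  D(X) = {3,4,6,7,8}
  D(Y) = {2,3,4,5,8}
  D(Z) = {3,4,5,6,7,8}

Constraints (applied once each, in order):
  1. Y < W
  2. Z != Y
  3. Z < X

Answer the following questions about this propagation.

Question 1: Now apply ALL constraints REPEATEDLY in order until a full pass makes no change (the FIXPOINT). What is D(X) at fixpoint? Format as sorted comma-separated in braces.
pass 0 (initial): D(X)={3,4,6,7,8}
pass 1: W {2,3,4,5,6,8}->{3,4,5,6,8}; X {3,4,6,7,8}->{4,6,7,8}; Y {2,3,4,5,8}->{2,3,4,5}; Z {3,4,5,6,7,8}->{3,4,5,6,7}
pass 2: no change
Fixpoint after 2 passes: D(X) = {4,6,7,8}

Answer: {4,6,7,8}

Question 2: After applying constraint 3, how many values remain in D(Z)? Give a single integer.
Answer: 5

Derivation:
Constraint 1 (Y < W) on D(Y)={2,3,4,5,8} D(W)={2,3,4,5,6,8}: Y {2,3,4,5,8}->{2,3,4,5}; W {2,3,4,5,6,8}->{3,4,5,6,8}
Constraint 2 (Z != Y) on D(Z)={3,4,5,6,7,8} D(Y)={2,3,4,5}: no change
Constraint 3 (Z < X) on D(Z)={3,4,5,6,7,8} D(X)={3,4,6,7,8}: Z {3,4,5,6,7,8}->{3,4,5,6,7}; X {3,4,6,7,8}->{4,6,7,8}
So after constraint 3: D(Z)={3,4,5,6,7}, size = 5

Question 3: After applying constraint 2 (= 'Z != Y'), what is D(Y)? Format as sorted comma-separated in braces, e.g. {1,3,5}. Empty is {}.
Answer: {2,3,4,5}

Derivation:
Constraint 1 (Y < W) on D(Y)={2,3,4,5,8} D(W)={2,3,4,5,6,8}: Y {2,3,4,5,8}->{2,3,4,5}; W {2,3,4,5,6,8}->{3,4,5,6,8}
Constraint 2 (Z != Y) on D(Z)={3,4,5,6,7,8} D(Y)={2,3,4,5}: no change
So after constraint 2: D(Y) = {2,3,4,5}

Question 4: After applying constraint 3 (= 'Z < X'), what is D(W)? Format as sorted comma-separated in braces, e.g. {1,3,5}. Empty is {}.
Answer: {3,4,5,6,8}

Derivation:
Constraint 1 (Y < W) on D(Y)={2,3,4,5,8} D(W)={2,3,4,5,6,8}: Y {2,3,4,5,8}->{2,3,4,5}; W {2,3,4,5,6,8}->{3,4,5,6,8}
Constraint 2 (Z != Y) on D(Z)={3,4,5,6,7,8} D(Y)={2,3,4,5}: no change
Constraint 3 (Z < X) on D(Z)={3,4,5,6,7,8} D(X)={3,4,6,7,8}: Z {3,4,5,6,7,8}->{3,4,5,6,7}; X {3,4,6,7,8}->{4,6,7,8}
So after constraint 3: D(W) = {3,4,5,6,8}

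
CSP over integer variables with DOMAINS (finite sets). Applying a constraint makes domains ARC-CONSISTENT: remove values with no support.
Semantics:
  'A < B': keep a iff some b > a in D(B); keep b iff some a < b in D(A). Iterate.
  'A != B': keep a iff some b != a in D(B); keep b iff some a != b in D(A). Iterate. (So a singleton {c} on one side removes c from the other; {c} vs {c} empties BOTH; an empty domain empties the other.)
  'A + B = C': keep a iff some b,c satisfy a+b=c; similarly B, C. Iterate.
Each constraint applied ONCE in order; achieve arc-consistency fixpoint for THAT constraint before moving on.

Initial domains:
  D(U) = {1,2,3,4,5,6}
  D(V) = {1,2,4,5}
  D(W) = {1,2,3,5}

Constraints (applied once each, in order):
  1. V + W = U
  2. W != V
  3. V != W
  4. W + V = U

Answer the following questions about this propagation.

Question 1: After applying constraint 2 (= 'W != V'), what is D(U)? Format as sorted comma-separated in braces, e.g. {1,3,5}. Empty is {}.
Constraint 1 (V + W = U) on D(V)={1,2,4,5} D(W)={1,2,3,5} D(U)={1,2,3,4,5,6}: U {1,2,3,4,5,6}->{2,3,4,5,6}
Constraint 2 (W != V) on D(W)={1,2,3,5} D(V)={1,2,4,5}: no change
So after constraint 2: D(U) = {2,3,4,5,6}

Answer: {2,3,4,5,6}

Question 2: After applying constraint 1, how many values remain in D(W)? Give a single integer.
Constraint 1 (V + W = U) on D(V)={1,2,4,5} D(W)={1,2,3,5} D(U)={1,2,3,4,5,6}: U {1,2,3,4,5,6}->{2,3,4,5,6}
So after constraint 1: D(W)={1,2,3,5}, size = 4

Answer: 4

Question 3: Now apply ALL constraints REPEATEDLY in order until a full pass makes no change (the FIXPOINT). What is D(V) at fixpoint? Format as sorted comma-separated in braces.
Answer: {1,2,4,5}

Derivation:
pass 0 (initial): D(V)={1,2,4,5}
pass 1: U {1,2,3,4,5,6}->{2,3,4,5,6}
pass 2: no change
Fixpoint after 2 passes: D(V) = {1,2,4,5}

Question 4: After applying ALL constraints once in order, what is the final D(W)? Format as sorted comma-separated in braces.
Constraint 1 (V + W = U) on D(V)={1,2,4,5} D(W)={1,2,3,5} D(U)={1,2,3,4,5,6}: U {1,2,3,4,5,6}->{2,3,4,5,6}
Constraint 2 (W != V) on D(W)={1,2,3,5} D(V)={1,2,4,5}: no change
Constraint 3 (V != W) on D(V)={1,2,4,5} D(W)={1,2,3,5}: no change
Constraint 4 (W + V = U) on D(W)={1,2,3,5} D(V)={1,2,4,5} D(U)={2,3,4,5,6}: no change
So after all 4 constraints: D(W) = {1,2,3,5}

Answer: {1,2,3,5}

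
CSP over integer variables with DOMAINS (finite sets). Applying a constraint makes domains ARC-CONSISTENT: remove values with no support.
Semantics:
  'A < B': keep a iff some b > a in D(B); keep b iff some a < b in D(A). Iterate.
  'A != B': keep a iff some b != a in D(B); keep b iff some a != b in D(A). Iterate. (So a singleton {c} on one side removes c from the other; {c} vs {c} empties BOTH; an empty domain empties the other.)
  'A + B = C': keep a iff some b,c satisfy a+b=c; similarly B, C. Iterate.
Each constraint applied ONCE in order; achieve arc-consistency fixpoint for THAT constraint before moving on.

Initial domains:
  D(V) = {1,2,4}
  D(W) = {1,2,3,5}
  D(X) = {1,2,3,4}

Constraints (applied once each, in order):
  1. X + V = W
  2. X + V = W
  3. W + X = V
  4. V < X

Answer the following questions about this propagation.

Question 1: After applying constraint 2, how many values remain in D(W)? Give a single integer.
Answer: 3

Derivation:
Constraint 1 (X + V = W) on D(X)={1,2,3,4} D(V)={1,2,4} D(W)={1,2,3,5}: W {1,2,3,5}->{2,3,5}
Constraint 2 (X + V = W) on D(X)={1,2,3,4} D(V)={1,2,4} D(W)={2,3,5}: no change
So after constraint 2: D(W)={2,3,5}, size = 3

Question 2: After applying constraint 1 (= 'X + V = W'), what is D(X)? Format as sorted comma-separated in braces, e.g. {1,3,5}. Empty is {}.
Answer: {1,2,3,4}

Derivation:
Constraint 1 (X + V = W) on D(X)={1,2,3,4} D(V)={1,2,4} D(W)={1,2,3,5}: W {1,2,3,5}->{2,3,5}
So after constraint 1: D(X) = {1,2,3,4}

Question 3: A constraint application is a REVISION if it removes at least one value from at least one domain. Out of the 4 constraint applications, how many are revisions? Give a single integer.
Answer: 3

Derivation:
Constraint 1 (X + V = W) on D(X)={1,2,3,4} D(V)={1,2,4} D(W)={1,2,3,5}: W {1,2,3,5}->{2,3,5} => REVISION
Constraint 2 (X + V = W) on D(X)={1,2,3,4} D(V)={1,2,4} D(W)={2,3,5}: no change => not a revision
Constraint 3 (W + X = V) on D(W)={2,3,5} D(X)={1,2,3,4} D(V)={1,2,4}: W {2,3,5}->{2,3}; X {1,2,3,4}->{1,2}; V {1,2,4}->{4} => REVISION
Constraint 4 (V < X) on D(V)={4} D(X)={1,2}: V {4}->{}; X {1,2}->{} => REVISION
Total revisions = 3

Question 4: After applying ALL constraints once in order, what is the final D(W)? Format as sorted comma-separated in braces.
Answer: {2,3}

Derivation:
Constraint 1 (X + V = W) on D(X)={1,2,3,4} D(V)={1,2,4} D(W)={1,2,3,5}: W {1,2,3,5}->{2,3,5}
Constraint 2 (X + V = W) on D(X)={1,2,3,4} D(V)={1,2,4} D(W)={2,3,5}: no change
Constraint 3 (W + X = V) on D(W)={2,3,5} D(X)={1,2,3,4} D(V)={1,2,4}: W {2,3,5}->{2,3}; X {1,2,3,4}->{1,2}; V {1,2,4}->{4}
Constraint 4 (V < X) on D(V)={4} D(X)={1,2}: V {4}->{}; X {1,2}->{}
So after all 4 constraints: D(W) = {2,3}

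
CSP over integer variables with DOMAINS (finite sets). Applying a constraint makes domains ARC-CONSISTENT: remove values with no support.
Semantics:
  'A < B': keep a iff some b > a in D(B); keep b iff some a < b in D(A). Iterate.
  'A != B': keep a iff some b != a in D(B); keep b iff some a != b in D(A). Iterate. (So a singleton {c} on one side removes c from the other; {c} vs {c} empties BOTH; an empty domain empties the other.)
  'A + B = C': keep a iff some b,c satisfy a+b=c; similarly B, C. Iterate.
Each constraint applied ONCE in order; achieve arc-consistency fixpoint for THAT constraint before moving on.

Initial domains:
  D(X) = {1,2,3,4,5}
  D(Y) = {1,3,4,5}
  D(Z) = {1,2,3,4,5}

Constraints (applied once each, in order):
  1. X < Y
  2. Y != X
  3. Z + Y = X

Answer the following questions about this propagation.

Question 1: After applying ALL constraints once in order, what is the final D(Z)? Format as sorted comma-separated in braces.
Answer: {1}

Derivation:
Constraint 1 (X < Y) on D(X)={1,2,3,4,5} D(Y)={1,3,4,5}: X {1,2,3,4,5}->{1,2,3,4}; Y {1,3,4,5}->{3,4,5}
Constraint 2 (Y != X) on D(Y)={3,4,5} D(X)={1,2,3,4}: no change
Constraint 3 (Z + Y = X) on D(Z)={1,2,3,4,5} D(Y)={3,4,5} D(X)={1,2,3,4}: Z {1,2,3,4,5}->{1}; Y {3,4,5}->{3}; X {1,2,3,4}->{4}
So after all 3 constraints: D(Z) = {1}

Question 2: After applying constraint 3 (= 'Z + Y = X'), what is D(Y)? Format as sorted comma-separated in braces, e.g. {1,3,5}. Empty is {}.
Constraint 1 (X < Y) on D(X)={1,2,3,4,5} D(Y)={1,3,4,5}: X {1,2,3,4,5}->{1,2,3,4}; Y {1,3,4,5}->{3,4,5}
Constraint 2 (Y != X) on D(Y)={3,4,5} D(X)={1,2,3,4}: no change
Constraint 3 (Z + Y = X) on D(Z)={1,2,3,4,5} D(Y)={3,4,5} D(X)={1,2,3,4}: Z {1,2,3,4,5}->{1}; Y {3,4,5}->{3}; X {1,2,3,4}->{4}
So after constraint 3: D(Y) = {3}

Answer: {3}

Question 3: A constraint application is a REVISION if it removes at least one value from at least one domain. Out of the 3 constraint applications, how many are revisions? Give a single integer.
Constraint 1 (X < Y) on D(X)={1,2,3,4,5} D(Y)={1,3,4,5}: X {1,2,3,4,5}->{1,2,3,4}; Y {1,3,4,5}->{3,4,5} => REVISION
Constraint 2 (Y != X) on D(Y)={3,4,5} D(X)={1,2,3,4}: no change => not a revision
Constraint 3 (Z + Y = X) on D(Z)={1,2,3,4,5} D(Y)={3,4,5} D(X)={1,2,3,4}: Z {1,2,3,4,5}->{1}; Y {3,4,5}->{3}; X {1,2,3,4}->{4} => REVISION
Total revisions = 2

Answer: 2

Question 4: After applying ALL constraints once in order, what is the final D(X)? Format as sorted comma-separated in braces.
Answer: {4}

Derivation:
Constraint 1 (X < Y) on D(X)={1,2,3,4,5} D(Y)={1,3,4,5}: X {1,2,3,4,5}->{1,2,3,4}; Y {1,3,4,5}->{3,4,5}
Constraint 2 (Y != X) on D(Y)={3,4,5} D(X)={1,2,3,4}: no change
Constraint 3 (Z + Y = X) on D(Z)={1,2,3,4,5} D(Y)={3,4,5} D(X)={1,2,3,4}: Z {1,2,3,4,5}->{1}; Y {3,4,5}->{3}; X {1,2,3,4}->{4}
So after all 3 constraints: D(X) = {4}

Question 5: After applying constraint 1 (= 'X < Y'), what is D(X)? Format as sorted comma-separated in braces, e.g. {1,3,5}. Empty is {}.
Constraint 1 (X < Y) on D(X)={1,2,3,4,5} D(Y)={1,3,4,5}: X {1,2,3,4,5}->{1,2,3,4}; Y {1,3,4,5}->{3,4,5}
So after constraint 1: D(X) = {1,2,3,4}

Answer: {1,2,3,4}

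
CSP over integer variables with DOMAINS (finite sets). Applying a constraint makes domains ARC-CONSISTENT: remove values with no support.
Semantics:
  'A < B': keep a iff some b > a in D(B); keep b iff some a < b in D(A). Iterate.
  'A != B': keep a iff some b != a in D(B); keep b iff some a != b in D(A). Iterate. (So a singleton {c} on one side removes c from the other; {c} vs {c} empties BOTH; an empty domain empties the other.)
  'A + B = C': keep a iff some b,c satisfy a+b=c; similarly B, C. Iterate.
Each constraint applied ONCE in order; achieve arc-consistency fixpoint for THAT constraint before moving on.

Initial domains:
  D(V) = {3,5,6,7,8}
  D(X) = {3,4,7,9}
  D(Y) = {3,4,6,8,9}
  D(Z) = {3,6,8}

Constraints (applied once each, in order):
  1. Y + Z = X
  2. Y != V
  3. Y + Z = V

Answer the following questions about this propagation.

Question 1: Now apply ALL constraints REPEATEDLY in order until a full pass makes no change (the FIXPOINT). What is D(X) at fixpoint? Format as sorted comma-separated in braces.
pass 0 (initial): D(X)={3,4,7,9}
pass 1: V {3,5,6,7,8}->{6,7}; X {3,4,7,9}->{7,9}; Y {3,4,6,8,9}->{3,4}; Z {3,6,8}->{3}
pass 2: V {6,7}->{7}; X {7,9}->{7}; Y {3,4}->{4}
pass 3: no change
Fixpoint after 3 passes: D(X) = {7}

Answer: {7}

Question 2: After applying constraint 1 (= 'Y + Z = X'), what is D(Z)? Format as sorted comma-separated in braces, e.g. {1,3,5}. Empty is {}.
Constraint 1 (Y + Z = X) on D(Y)={3,4,6,8,9} D(Z)={3,6,8} D(X)={3,4,7,9}: Y {3,4,6,8,9}->{3,4,6}; Z {3,6,8}->{3,6}; X {3,4,7,9}->{7,9}
So after constraint 1: D(Z) = {3,6}

Answer: {3,6}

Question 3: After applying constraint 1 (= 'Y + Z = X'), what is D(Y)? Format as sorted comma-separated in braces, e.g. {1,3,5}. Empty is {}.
Constraint 1 (Y + Z = X) on D(Y)={3,4,6,8,9} D(Z)={3,6,8} D(X)={3,4,7,9}: Y {3,4,6,8,9}->{3,4,6}; Z {3,6,8}->{3,6}; X {3,4,7,9}->{7,9}
So after constraint 1: D(Y) = {3,4,6}

Answer: {3,4,6}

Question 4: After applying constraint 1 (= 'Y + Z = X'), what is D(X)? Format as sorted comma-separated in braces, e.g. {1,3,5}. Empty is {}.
Answer: {7,9}

Derivation:
Constraint 1 (Y + Z = X) on D(Y)={3,4,6,8,9} D(Z)={3,6,8} D(X)={3,4,7,9}: Y {3,4,6,8,9}->{3,4,6}; Z {3,6,8}->{3,6}; X {3,4,7,9}->{7,9}
So after constraint 1: D(X) = {7,9}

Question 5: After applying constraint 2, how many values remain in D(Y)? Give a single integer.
Answer: 3

Derivation:
Constraint 1 (Y + Z = X) on D(Y)={3,4,6,8,9} D(Z)={3,6,8} D(X)={3,4,7,9}: Y {3,4,6,8,9}->{3,4,6}; Z {3,6,8}->{3,6}; X {3,4,7,9}->{7,9}
Constraint 2 (Y != V) on D(Y)={3,4,6} D(V)={3,5,6,7,8}: no change
So after constraint 2: D(Y)={3,4,6}, size = 3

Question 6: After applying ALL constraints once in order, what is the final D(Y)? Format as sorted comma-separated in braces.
Answer: {3,4}

Derivation:
Constraint 1 (Y + Z = X) on D(Y)={3,4,6,8,9} D(Z)={3,6,8} D(X)={3,4,7,9}: Y {3,4,6,8,9}->{3,4,6}; Z {3,6,8}->{3,6}; X {3,4,7,9}->{7,9}
Constraint 2 (Y != V) on D(Y)={3,4,6} D(V)={3,5,6,7,8}: no change
Constraint 3 (Y + Z = V) on D(Y)={3,4,6} D(Z)={3,6} D(V)={3,5,6,7,8}: Y {3,4,6}->{3,4}; Z {3,6}->{3}; V {3,5,6,7,8}->{6,7}
So after all 3 constraints: D(Y) = {3,4}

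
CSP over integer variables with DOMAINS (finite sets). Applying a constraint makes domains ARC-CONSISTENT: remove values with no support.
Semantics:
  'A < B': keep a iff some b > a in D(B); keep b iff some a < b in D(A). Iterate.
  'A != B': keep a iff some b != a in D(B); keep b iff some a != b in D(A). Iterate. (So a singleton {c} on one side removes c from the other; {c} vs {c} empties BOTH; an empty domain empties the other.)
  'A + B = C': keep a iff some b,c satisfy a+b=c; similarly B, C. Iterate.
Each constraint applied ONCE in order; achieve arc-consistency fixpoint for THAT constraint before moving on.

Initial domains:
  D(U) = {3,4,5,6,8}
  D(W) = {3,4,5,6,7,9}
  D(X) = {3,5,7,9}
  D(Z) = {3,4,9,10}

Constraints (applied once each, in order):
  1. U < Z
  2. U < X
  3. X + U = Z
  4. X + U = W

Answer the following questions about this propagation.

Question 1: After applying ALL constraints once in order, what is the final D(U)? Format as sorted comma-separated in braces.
Constraint 1 (U < Z) on D(U)={3,4,5,6,8} D(Z)={3,4,9,10}: Z {3,4,9,10}->{4,9,10}
Constraint 2 (U < X) on D(U)={3,4,5,6,8} D(X)={3,5,7,9}: X {3,5,7,9}->{5,7,9}
Constraint 3 (X + U = Z) on D(X)={5,7,9} D(U)={3,4,5,6,8} D(Z)={4,9,10}: X {5,7,9}->{5,7}; U {3,4,5,6,8}->{3,4,5}; Z {4,9,10}->{9,10}
Constraint 4 (X + U = W) on D(X)={5,7} D(U)={3,4,5} D(W)={3,4,5,6,7,9}: X {5,7}->{5}; U {3,4,5}->{4}; W {3,4,5,6,7,9}->{9}
So after all 4 constraints: D(U) = {4}

Answer: {4}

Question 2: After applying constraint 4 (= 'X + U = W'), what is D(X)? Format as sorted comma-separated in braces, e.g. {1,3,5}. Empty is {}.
Constraint 1 (U < Z) on D(U)={3,4,5,6,8} D(Z)={3,4,9,10}: Z {3,4,9,10}->{4,9,10}
Constraint 2 (U < X) on D(U)={3,4,5,6,8} D(X)={3,5,7,9}: X {3,5,7,9}->{5,7,9}
Constraint 3 (X + U = Z) on D(X)={5,7,9} D(U)={3,4,5,6,8} D(Z)={4,9,10}: X {5,7,9}->{5,7}; U {3,4,5,6,8}->{3,4,5}; Z {4,9,10}->{9,10}
Constraint 4 (X + U = W) on D(X)={5,7} D(U)={3,4,5} D(W)={3,4,5,6,7,9}: X {5,7}->{5}; U {3,4,5}->{4}; W {3,4,5,6,7,9}->{9}
So after constraint 4: D(X) = {5}

Answer: {5}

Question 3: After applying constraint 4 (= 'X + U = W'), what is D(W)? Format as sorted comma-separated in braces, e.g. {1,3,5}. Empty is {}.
Answer: {9}

Derivation:
Constraint 1 (U < Z) on D(U)={3,4,5,6,8} D(Z)={3,4,9,10}: Z {3,4,9,10}->{4,9,10}
Constraint 2 (U < X) on D(U)={3,4,5,6,8} D(X)={3,5,7,9}: X {3,5,7,9}->{5,7,9}
Constraint 3 (X + U = Z) on D(X)={5,7,9} D(U)={3,4,5,6,8} D(Z)={4,9,10}: X {5,7,9}->{5,7}; U {3,4,5,6,8}->{3,4,5}; Z {4,9,10}->{9,10}
Constraint 4 (X + U = W) on D(X)={5,7} D(U)={3,4,5} D(W)={3,4,5,6,7,9}: X {5,7}->{5}; U {3,4,5}->{4}; W {3,4,5,6,7,9}->{9}
So after constraint 4: D(W) = {9}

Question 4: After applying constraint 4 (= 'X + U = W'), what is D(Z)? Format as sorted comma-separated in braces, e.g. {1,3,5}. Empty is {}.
Answer: {9,10}

Derivation:
Constraint 1 (U < Z) on D(U)={3,4,5,6,8} D(Z)={3,4,9,10}: Z {3,4,9,10}->{4,9,10}
Constraint 2 (U < X) on D(U)={3,4,5,6,8} D(X)={3,5,7,9}: X {3,5,7,9}->{5,7,9}
Constraint 3 (X + U = Z) on D(X)={5,7,9} D(U)={3,4,5,6,8} D(Z)={4,9,10}: X {5,7,9}->{5,7}; U {3,4,5,6,8}->{3,4,5}; Z {4,9,10}->{9,10}
Constraint 4 (X + U = W) on D(X)={5,7} D(U)={3,4,5} D(W)={3,4,5,6,7,9}: X {5,7}->{5}; U {3,4,5}->{4}; W {3,4,5,6,7,9}->{9}
So after constraint 4: D(Z) = {9,10}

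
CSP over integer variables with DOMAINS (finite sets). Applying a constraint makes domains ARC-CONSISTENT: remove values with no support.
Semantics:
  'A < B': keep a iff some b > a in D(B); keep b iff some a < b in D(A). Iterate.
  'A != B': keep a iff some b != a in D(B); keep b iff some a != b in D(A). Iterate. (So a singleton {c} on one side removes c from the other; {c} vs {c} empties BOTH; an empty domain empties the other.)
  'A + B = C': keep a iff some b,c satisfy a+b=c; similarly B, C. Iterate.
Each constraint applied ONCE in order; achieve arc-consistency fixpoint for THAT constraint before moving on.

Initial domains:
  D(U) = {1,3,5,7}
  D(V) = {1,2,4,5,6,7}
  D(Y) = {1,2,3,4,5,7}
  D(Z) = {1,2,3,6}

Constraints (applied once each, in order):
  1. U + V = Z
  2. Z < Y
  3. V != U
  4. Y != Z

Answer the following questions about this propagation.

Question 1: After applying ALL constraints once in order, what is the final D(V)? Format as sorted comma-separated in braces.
Answer: {1,2,5}

Derivation:
Constraint 1 (U + V = Z) on D(U)={1,3,5,7} D(V)={1,2,4,5,6,7} D(Z)={1,2,3,6}: U {1,3,5,7}->{1,5}; V {1,2,4,5,6,7}->{1,2,5}; Z {1,2,3,6}->{2,3,6}
Constraint 2 (Z < Y) on D(Z)={2,3,6} D(Y)={1,2,3,4,5,7}: Y {1,2,3,4,5,7}->{3,4,5,7}
Constraint 3 (V != U) on D(V)={1,2,5} D(U)={1,5}: no change
Constraint 4 (Y != Z) on D(Y)={3,4,5,7} D(Z)={2,3,6}: no change
So after all 4 constraints: D(V) = {1,2,5}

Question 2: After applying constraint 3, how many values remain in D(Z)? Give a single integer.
Constraint 1 (U + V = Z) on D(U)={1,3,5,7} D(V)={1,2,4,5,6,7} D(Z)={1,2,3,6}: U {1,3,5,7}->{1,5}; V {1,2,4,5,6,7}->{1,2,5}; Z {1,2,3,6}->{2,3,6}
Constraint 2 (Z < Y) on D(Z)={2,3,6} D(Y)={1,2,3,4,5,7}: Y {1,2,3,4,5,7}->{3,4,5,7}
Constraint 3 (V != U) on D(V)={1,2,5} D(U)={1,5}: no change
So after constraint 3: D(Z)={2,3,6}, size = 3

Answer: 3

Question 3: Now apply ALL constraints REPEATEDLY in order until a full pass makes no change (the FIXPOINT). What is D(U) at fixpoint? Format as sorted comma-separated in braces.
Answer: {1,5}

Derivation:
pass 0 (initial): D(U)={1,3,5,7}
pass 1: U {1,3,5,7}->{1,5}; V {1,2,4,5,6,7}->{1,2,5}; Y {1,2,3,4,5,7}->{3,4,5,7}; Z {1,2,3,6}->{2,3,6}
pass 2: no change
Fixpoint after 2 passes: D(U) = {1,5}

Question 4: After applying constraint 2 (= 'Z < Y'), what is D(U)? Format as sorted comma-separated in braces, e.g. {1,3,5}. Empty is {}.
Answer: {1,5}

Derivation:
Constraint 1 (U + V = Z) on D(U)={1,3,5,7} D(V)={1,2,4,5,6,7} D(Z)={1,2,3,6}: U {1,3,5,7}->{1,5}; V {1,2,4,5,6,7}->{1,2,5}; Z {1,2,3,6}->{2,3,6}
Constraint 2 (Z < Y) on D(Z)={2,3,6} D(Y)={1,2,3,4,5,7}: Y {1,2,3,4,5,7}->{3,4,5,7}
So after constraint 2: D(U) = {1,5}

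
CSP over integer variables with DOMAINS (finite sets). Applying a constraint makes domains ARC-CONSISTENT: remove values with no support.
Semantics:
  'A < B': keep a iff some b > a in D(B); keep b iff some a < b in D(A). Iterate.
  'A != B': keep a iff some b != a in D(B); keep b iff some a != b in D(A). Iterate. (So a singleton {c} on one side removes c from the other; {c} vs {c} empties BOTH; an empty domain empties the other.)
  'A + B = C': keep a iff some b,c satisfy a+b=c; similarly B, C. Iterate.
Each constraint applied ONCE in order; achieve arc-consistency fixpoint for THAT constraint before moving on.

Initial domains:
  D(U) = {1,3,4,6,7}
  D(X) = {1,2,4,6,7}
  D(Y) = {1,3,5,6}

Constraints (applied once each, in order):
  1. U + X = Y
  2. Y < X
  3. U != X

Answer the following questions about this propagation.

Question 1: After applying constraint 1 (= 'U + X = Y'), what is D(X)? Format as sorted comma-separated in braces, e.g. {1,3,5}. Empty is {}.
Answer: {1,2,4}

Derivation:
Constraint 1 (U + X = Y) on D(U)={1,3,4,6,7} D(X)={1,2,4,6,7} D(Y)={1,3,5,6}: U {1,3,4,6,7}->{1,3,4}; X {1,2,4,6,7}->{1,2,4}; Y {1,3,5,6}->{3,5,6}
So after constraint 1: D(X) = {1,2,4}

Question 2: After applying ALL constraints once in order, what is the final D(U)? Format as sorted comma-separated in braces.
Answer: {1,3}

Derivation:
Constraint 1 (U + X = Y) on D(U)={1,3,4,6,7} D(X)={1,2,4,6,7} D(Y)={1,3,5,6}: U {1,3,4,6,7}->{1,3,4}; X {1,2,4,6,7}->{1,2,4}; Y {1,3,5,6}->{3,5,6}
Constraint 2 (Y < X) on D(Y)={3,5,6} D(X)={1,2,4}: Y {3,5,6}->{3}; X {1,2,4}->{4}
Constraint 3 (U != X) on D(U)={1,3,4} D(X)={4}: U {1,3,4}->{1,3}
So after all 3 constraints: D(U) = {1,3}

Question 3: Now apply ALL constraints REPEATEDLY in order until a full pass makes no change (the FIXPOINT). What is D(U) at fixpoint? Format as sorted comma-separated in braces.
pass 0 (initial): D(U)={1,3,4,6,7}
pass 1: U {1,3,4,6,7}->{1,3}; X {1,2,4,6,7}->{4}; Y {1,3,5,6}->{3}
pass 2: U {1,3}->{}; X {4}->{}; Y {3}->{}
pass 3: no change
Fixpoint after 3 passes: D(U) = {}

Answer: {}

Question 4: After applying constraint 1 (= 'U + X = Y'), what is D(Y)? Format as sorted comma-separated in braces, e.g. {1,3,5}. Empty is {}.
Constraint 1 (U + X = Y) on D(U)={1,3,4,6,7} D(X)={1,2,4,6,7} D(Y)={1,3,5,6}: U {1,3,4,6,7}->{1,3,4}; X {1,2,4,6,7}->{1,2,4}; Y {1,3,5,6}->{3,5,6}
So after constraint 1: D(Y) = {3,5,6}

Answer: {3,5,6}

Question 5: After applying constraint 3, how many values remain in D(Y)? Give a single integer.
Constraint 1 (U + X = Y) on D(U)={1,3,4,6,7} D(X)={1,2,4,6,7} D(Y)={1,3,5,6}: U {1,3,4,6,7}->{1,3,4}; X {1,2,4,6,7}->{1,2,4}; Y {1,3,5,6}->{3,5,6}
Constraint 2 (Y < X) on D(Y)={3,5,6} D(X)={1,2,4}: Y {3,5,6}->{3}; X {1,2,4}->{4}
Constraint 3 (U != X) on D(U)={1,3,4} D(X)={4}: U {1,3,4}->{1,3}
So after constraint 3: D(Y)={3}, size = 1

Answer: 1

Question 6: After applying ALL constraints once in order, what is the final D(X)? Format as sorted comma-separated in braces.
Constraint 1 (U + X = Y) on D(U)={1,3,4,6,7} D(X)={1,2,4,6,7} D(Y)={1,3,5,6}: U {1,3,4,6,7}->{1,3,4}; X {1,2,4,6,7}->{1,2,4}; Y {1,3,5,6}->{3,5,6}
Constraint 2 (Y < X) on D(Y)={3,5,6} D(X)={1,2,4}: Y {3,5,6}->{3}; X {1,2,4}->{4}
Constraint 3 (U != X) on D(U)={1,3,4} D(X)={4}: U {1,3,4}->{1,3}
So after all 3 constraints: D(X) = {4}

Answer: {4}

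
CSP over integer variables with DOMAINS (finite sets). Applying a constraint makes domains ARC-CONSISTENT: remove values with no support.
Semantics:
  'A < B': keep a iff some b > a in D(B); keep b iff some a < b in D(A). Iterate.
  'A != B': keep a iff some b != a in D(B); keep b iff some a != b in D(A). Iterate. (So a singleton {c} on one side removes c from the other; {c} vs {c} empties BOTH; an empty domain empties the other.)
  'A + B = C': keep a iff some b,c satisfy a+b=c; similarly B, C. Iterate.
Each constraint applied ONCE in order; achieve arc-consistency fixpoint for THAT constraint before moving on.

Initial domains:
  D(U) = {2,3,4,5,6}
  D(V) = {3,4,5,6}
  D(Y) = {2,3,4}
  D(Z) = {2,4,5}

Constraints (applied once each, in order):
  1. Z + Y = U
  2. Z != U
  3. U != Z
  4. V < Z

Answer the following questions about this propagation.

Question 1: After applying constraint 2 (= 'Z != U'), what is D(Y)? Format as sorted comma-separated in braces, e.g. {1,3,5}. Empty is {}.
Constraint 1 (Z + Y = U) on D(Z)={2,4,5} D(Y)={2,3,4} D(U)={2,3,4,5,6}: Z {2,4,5}->{2,4}; U {2,3,4,5,6}->{4,5,6}
Constraint 2 (Z != U) on D(Z)={2,4} D(U)={4,5,6}: no change
So after constraint 2: D(Y) = {2,3,4}

Answer: {2,3,4}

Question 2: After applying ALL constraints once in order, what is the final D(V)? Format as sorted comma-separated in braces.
Answer: {3}

Derivation:
Constraint 1 (Z + Y = U) on D(Z)={2,4,5} D(Y)={2,3,4} D(U)={2,3,4,5,6}: Z {2,4,5}->{2,4}; U {2,3,4,5,6}->{4,5,6}
Constraint 2 (Z != U) on D(Z)={2,4} D(U)={4,5,6}: no change
Constraint 3 (U != Z) on D(U)={4,5,6} D(Z)={2,4}: no change
Constraint 4 (V < Z) on D(V)={3,4,5,6} D(Z)={2,4}: V {3,4,5,6}->{3}; Z {2,4}->{4}
So after all 4 constraints: D(V) = {3}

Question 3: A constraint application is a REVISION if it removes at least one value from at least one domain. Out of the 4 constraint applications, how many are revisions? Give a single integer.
Constraint 1 (Z + Y = U) on D(Z)={2,4,5} D(Y)={2,3,4} D(U)={2,3,4,5,6}: Z {2,4,5}->{2,4}; U {2,3,4,5,6}->{4,5,6} => REVISION
Constraint 2 (Z != U) on D(Z)={2,4} D(U)={4,5,6}: no change => not a revision
Constraint 3 (U != Z) on D(U)={4,5,6} D(Z)={2,4}: no change => not a revision
Constraint 4 (V < Z) on D(V)={3,4,5,6} D(Z)={2,4}: V {3,4,5,6}->{3}; Z {2,4}->{4} => REVISION
Total revisions = 2

Answer: 2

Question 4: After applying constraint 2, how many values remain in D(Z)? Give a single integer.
Answer: 2

Derivation:
Constraint 1 (Z + Y = U) on D(Z)={2,4,5} D(Y)={2,3,4} D(U)={2,3,4,5,6}: Z {2,4,5}->{2,4}; U {2,3,4,5,6}->{4,5,6}
Constraint 2 (Z != U) on D(Z)={2,4} D(U)={4,5,6}: no change
So after constraint 2: D(Z)={2,4}, size = 2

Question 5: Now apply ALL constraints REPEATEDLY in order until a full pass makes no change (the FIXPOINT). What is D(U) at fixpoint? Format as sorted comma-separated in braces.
Answer: {6}

Derivation:
pass 0 (initial): D(U)={2,3,4,5,6}
pass 1: U {2,3,4,5,6}->{4,5,6}; V {3,4,5,6}->{3}; Z {2,4,5}->{4}
pass 2: U {4,5,6}->{6}; Y {2,3,4}->{2}
pass 3: no change
Fixpoint after 3 passes: D(U) = {6}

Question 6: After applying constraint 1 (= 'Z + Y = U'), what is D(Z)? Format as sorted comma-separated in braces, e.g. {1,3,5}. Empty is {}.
Answer: {2,4}

Derivation:
Constraint 1 (Z + Y = U) on D(Z)={2,4,5} D(Y)={2,3,4} D(U)={2,3,4,5,6}: Z {2,4,5}->{2,4}; U {2,3,4,5,6}->{4,5,6}
So after constraint 1: D(Z) = {2,4}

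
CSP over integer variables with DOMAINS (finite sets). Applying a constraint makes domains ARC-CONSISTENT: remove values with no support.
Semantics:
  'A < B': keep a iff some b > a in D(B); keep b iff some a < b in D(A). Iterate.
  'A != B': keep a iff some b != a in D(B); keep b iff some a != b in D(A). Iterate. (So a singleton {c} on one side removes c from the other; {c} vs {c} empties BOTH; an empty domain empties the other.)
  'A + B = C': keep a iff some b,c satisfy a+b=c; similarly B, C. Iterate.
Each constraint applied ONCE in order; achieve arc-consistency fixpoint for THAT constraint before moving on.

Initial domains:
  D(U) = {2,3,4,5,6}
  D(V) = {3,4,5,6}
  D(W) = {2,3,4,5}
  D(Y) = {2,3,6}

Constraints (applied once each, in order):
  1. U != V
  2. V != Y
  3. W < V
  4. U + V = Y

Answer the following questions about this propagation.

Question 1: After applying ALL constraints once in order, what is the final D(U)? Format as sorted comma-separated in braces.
Answer: {2,3}

Derivation:
Constraint 1 (U != V) on D(U)={2,3,4,5,6} D(V)={3,4,5,6}: no change
Constraint 2 (V != Y) on D(V)={3,4,5,6} D(Y)={2,3,6}: no change
Constraint 3 (W < V) on D(W)={2,3,4,5} D(V)={3,4,5,6}: no change
Constraint 4 (U + V = Y) on D(U)={2,3,4,5,6} D(V)={3,4,5,6} D(Y)={2,3,6}: U {2,3,4,5,6}->{2,3}; V {3,4,5,6}->{3,4}; Y {2,3,6}->{6}
So after all 4 constraints: D(U) = {2,3}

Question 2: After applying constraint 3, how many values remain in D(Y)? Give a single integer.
Constraint 1 (U != V) on D(U)={2,3,4,5,6} D(V)={3,4,5,6}: no change
Constraint 2 (V != Y) on D(V)={3,4,5,6} D(Y)={2,3,6}: no change
Constraint 3 (W < V) on D(W)={2,3,4,5} D(V)={3,4,5,6}: no change
So after constraint 3: D(Y)={2,3,6}, size = 3

Answer: 3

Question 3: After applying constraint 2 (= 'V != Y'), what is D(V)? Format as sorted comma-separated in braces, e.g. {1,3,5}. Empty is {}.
Answer: {3,4,5,6}

Derivation:
Constraint 1 (U != V) on D(U)={2,3,4,5,6} D(V)={3,4,5,6}: no change
Constraint 2 (V != Y) on D(V)={3,4,5,6} D(Y)={2,3,6}: no change
So after constraint 2: D(V) = {3,4,5,6}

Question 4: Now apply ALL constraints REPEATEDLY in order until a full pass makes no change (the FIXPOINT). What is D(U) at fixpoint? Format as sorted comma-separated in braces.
Answer: {2,3}

Derivation:
pass 0 (initial): D(U)={2,3,4,5,6}
pass 1: U {2,3,4,5,6}->{2,3}; V {3,4,5,6}->{3,4}; Y {2,3,6}->{6}
pass 2: W {2,3,4,5}->{2,3}
pass 3: no change
Fixpoint after 3 passes: D(U) = {2,3}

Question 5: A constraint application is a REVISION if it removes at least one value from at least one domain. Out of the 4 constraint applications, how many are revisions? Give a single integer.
Constraint 1 (U != V) on D(U)={2,3,4,5,6} D(V)={3,4,5,6}: no change => not a revision
Constraint 2 (V != Y) on D(V)={3,4,5,6} D(Y)={2,3,6}: no change => not a revision
Constraint 3 (W < V) on D(W)={2,3,4,5} D(V)={3,4,5,6}: no change => not a revision
Constraint 4 (U + V = Y) on D(U)={2,3,4,5,6} D(V)={3,4,5,6} D(Y)={2,3,6}: U {2,3,4,5,6}->{2,3}; V {3,4,5,6}->{3,4}; Y {2,3,6}->{6} => REVISION
Total revisions = 1

Answer: 1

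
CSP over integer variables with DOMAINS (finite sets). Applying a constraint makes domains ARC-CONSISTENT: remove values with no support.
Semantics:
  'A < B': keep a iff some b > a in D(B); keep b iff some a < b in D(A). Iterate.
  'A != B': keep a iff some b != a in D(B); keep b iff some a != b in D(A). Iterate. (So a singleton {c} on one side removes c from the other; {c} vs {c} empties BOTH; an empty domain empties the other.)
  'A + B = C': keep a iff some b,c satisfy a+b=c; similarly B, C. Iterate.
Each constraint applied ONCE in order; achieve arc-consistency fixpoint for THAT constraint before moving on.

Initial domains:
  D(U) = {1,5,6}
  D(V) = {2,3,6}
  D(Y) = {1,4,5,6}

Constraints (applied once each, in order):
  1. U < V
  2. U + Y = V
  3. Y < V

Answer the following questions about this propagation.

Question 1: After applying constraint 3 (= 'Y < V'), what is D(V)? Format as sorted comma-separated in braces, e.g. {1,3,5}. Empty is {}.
Constraint 1 (U < V) on D(U)={1,5,6} D(V)={2,3,6}: U {1,5,6}->{1,5}
Constraint 2 (U + Y = V) on D(U)={1,5} D(Y)={1,4,5,6} D(V)={2,3,6}: Y {1,4,5,6}->{1,5}; V {2,3,6}->{2,6}
Constraint 3 (Y < V) on D(Y)={1,5} D(V)={2,6}: no change
So after constraint 3: D(V) = {2,6}

Answer: {2,6}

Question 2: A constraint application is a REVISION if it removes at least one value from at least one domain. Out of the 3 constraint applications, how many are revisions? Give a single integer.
Answer: 2

Derivation:
Constraint 1 (U < V) on D(U)={1,5,6} D(V)={2,3,6}: U {1,5,6}->{1,5} => REVISION
Constraint 2 (U + Y = V) on D(U)={1,5} D(Y)={1,4,5,6} D(V)={2,3,6}: Y {1,4,5,6}->{1,5}; V {2,3,6}->{2,6} => REVISION
Constraint 3 (Y < V) on D(Y)={1,5} D(V)={2,6}: no change => not a revision
Total revisions = 2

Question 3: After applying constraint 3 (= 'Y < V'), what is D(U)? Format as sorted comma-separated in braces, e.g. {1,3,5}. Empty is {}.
Constraint 1 (U < V) on D(U)={1,5,6} D(V)={2,3,6}: U {1,5,6}->{1,5}
Constraint 2 (U + Y = V) on D(U)={1,5} D(Y)={1,4,5,6} D(V)={2,3,6}: Y {1,4,5,6}->{1,5}; V {2,3,6}->{2,6}
Constraint 3 (Y < V) on D(Y)={1,5} D(V)={2,6}: no change
So after constraint 3: D(U) = {1,5}

Answer: {1,5}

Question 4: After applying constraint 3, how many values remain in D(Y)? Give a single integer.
Answer: 2

Derivation:
Constraint 1 (U < V) on D(U)={1,5,6} D(V)={2,3,6}: U {1,5,6}->{1,5}
Constraint 2 (U + Y = V) on D(U)={1,5} D(Y)={1,4,5,6} D(V)={2,3,6}: Y {1,4,5,6}->{1,5}; V {2,3,6}->{2,6}
Constraint 3 (Y < V) on D(Y)={1,5} D(V)={2,6}: no change
So after constraint 3: D(Y)={1,5}, size = 2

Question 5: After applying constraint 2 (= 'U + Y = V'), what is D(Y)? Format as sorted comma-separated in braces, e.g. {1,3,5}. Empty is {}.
Answer: {1,5}

Derivation:
Constraint 1 (U < V) on D(U)={1,5,6} D(V)={2,3,6}: U {1,5,6}->{1,5}
Constraint 2 (U + Y = V) on D(U)={1,5} D(Y)={1,4,5,6} D(V)={2,3,6}: Y {1,4,5,6}->{1,5}; V {2,3,6}->{2,6}
So after constraint 2: D(Y) = {1,5}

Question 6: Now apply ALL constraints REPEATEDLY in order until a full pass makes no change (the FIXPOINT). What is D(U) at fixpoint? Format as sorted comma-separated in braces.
pass 0 (initial): D(U)={1,5,6}
pass 1: U {1,5,6}->{1,5}; V {2,3,6}->{2,6}; Y {1,4,5,6}->{1,5}
pass 2: no change
Fixpoint after 2 passes: D(U) = {1,5}

Answer: {1,5}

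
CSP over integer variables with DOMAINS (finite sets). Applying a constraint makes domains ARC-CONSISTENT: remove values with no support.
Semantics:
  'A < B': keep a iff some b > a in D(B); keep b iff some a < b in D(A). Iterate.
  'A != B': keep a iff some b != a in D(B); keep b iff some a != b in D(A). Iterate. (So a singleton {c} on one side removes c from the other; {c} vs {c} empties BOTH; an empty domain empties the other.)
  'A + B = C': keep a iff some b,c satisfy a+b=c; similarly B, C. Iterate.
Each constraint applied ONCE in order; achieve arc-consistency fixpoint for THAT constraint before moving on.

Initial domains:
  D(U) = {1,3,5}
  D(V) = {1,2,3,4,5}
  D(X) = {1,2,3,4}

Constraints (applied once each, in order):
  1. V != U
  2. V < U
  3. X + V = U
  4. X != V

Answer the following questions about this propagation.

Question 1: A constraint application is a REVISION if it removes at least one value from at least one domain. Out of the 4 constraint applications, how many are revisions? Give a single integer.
Constraint 1 (V != U) on D(V)={1,2,3,4,5} D(U)={1,3,5}: no change => not a revision
Constraint 2 (V < U) on D(V)={1,2,3,4,5} D(U)={1,3,5}: V {1,2,3,4,5}->{1,2,3,4}; U {1,3,5}->{3,5} => REVISION
Constraint 3 (X + V = U) on D(X)={1,2,3,4} D(V)={1,2,3,4} D(U)={3,5}: no change => not a revision
Constraint 4 (X != V) on D(X)={1,2,3,4} D(V)={1,2,3,4}: no change => not a revision
Total revisions = 1

Answer: 1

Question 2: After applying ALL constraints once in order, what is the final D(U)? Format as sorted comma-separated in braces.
Constraint 1 (V != U) on D(V)={1,2,3,4,5} D(U)={1,3,5}: no change
Constraint 2 (V < U) on D(V)={1,2,3,4,5} D(U)={1,3,5}: V {1,2,3,4,5}->{1,2,3,4}; U {1,3,5}->{3,5}
Constraint 3 (X + V = U) on D(X)={1,2,3,4} D(V)={1,2,3,4} D(U)={3,5}: no change
Constraint 4 (X != V) on D(X)={1,2,3,4} D(V)={1,2,3,4}: no change
So after all 4 constraints: D(U) = {3,5}

Answer: {3,5}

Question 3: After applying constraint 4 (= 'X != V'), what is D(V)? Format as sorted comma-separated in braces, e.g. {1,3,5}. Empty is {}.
Constraint 1 (V != U) on D(V)={1,2,3,4,5} D(U)={1,3,5}: no change
Constraint 2 (V < U) on D(V)={1,2,3,4,5} D(U)={1,3,5}: V {1,2,3,4,5}->{1,2,3,4}; U {1,3,5}->{3,5}
Constraint 3 (X + V = U) on D(X)={1,2,3,4} D(V)={1,2,3,4} D(U)={3,5}: no change
Constraint 4 (X != V) on D(X)={1,2,3,4} D(V)={1,2,3,4}: no change
So after constraint 4: D(V) = {1,2,3,4}

Answer: {1,2,3,4}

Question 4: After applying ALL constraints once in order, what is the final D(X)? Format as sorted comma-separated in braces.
Constraint 1 (V != U) on D(V)={1,2,3,4,5} D(U)={1,3,5}: no change
Constraint 2 (V < U) on D(V)={1,2,3,4,5} D(U)={1,3,5}: V {1,2,3,4,5}->{1,2,3,4}; U {1,3,5}->{3,5}
Constraint 3 (X + V = U) on D(X)={1,2,3,4} D(V)={1,2,3,4} D(U)={3,5}: no change
Constraint 4 (X != V) on D(X)={1,2,3,4} D(V)={1,2,3,4}: no change
So after all 4 constraints: D(X) = {1,2,3,4}

Answer: {1,2,3,4}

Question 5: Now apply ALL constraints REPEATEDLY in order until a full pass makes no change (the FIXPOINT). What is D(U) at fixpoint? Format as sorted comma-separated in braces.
pass 0 (initial): D(U)={1,3,5}
pass 1: U {1,3,5}->{3,5}; V {1,2,3,4,5}->{1,2,3,4}
pass 2: no change
Fixpoint after 2 passes: D(U) = {3,5}

Answer: {3,5}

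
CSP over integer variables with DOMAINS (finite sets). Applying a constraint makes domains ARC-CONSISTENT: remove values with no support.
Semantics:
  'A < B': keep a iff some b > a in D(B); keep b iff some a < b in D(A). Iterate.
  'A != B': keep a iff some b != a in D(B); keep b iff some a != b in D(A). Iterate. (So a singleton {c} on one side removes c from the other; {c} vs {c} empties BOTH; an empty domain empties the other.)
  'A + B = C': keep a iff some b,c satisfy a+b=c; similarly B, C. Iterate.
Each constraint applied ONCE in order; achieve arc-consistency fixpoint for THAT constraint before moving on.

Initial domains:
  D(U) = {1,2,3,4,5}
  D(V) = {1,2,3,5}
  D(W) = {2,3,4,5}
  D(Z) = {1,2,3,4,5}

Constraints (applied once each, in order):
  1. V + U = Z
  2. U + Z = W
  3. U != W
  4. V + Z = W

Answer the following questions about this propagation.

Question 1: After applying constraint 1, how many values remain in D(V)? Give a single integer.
Answer: 3

Derivation:
Constraint 1 (V + U = Z) on D(V)={1,2,3,5} D(U)={1,2,3,4,5} D(Z)={1,2,3,4,5}: V {1,2,3,5}->{1,2,3}; U {1,2,3,4,5}->{1,2,3,4}; Z {1,2,3,4,5}->{2,3,4,5}
So after constraint 1: D(V)={1,2,3}, size = 3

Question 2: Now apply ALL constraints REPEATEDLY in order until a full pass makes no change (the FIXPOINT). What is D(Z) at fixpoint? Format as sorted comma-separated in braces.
pass 0 (initial): D(Z)={1,2,3,4,5}
pass 1: U {1,2,3,4,5}->{1,2,3}; V {1,2,3,5}->{1,2,3}; W {2,3,4,5}->{3,4,5}; Z {1,2,3,4,5}->{2,3,4}
pass 2: no change
Fixpoint after 2 passes: D(Z) = {2,3,4}

Answer: {2,3,4}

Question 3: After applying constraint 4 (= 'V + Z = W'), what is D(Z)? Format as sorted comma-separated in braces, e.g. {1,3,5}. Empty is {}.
Constraint 1 (V + U = Z) on D(V)={1,2,3,5} D(U)={1,2,3,4,5} D(Z)={1,2,3,4,5}: V {1,2,3,5}->{1,2,3}; U {1,2,3,4,5}->{1,2,3,4}; Z {1,2,3,4,5}->{2,3,4,5}
Constraint 2 (U + Z = W) on D(U)={1,2,3,4} D(Z)={2,3,4,5} D(W)={2,3,4,5}: U {1,2,3,4}->{1,2,3}; Z {2,3,4,5}->{2,3,4}; W {2,3,4,5}->{3,4,5}
Constraint 3 (U != W) on D(U)={1,2,3} D(W)={3,4,5}: no change
Constraint 4 (V + Z = W) on D(V)={1,2,3} D(Z)={2,3,4} D(W)={3,4,5}: no change
So after constraint 4: D(Z) = {2,3,4}

Answer: {2,3,4}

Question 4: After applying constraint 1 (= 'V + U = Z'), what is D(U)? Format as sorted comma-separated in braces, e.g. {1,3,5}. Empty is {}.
Constraint 1 (V + U = Z) on D(V)={1,2,3,5} D(U)={1,2,3,4,5} D(Z)={1,2,3,4,5}: V {1,2,3,5}->{1,2,3}; U {1,2,3,4,5}->{1,2,3,4}; Z {1,2,3,4,5}->{2,3,4,5}
So after constraint 1: D(U) = {1,2,3,4}

Answer: {1,2,3,4}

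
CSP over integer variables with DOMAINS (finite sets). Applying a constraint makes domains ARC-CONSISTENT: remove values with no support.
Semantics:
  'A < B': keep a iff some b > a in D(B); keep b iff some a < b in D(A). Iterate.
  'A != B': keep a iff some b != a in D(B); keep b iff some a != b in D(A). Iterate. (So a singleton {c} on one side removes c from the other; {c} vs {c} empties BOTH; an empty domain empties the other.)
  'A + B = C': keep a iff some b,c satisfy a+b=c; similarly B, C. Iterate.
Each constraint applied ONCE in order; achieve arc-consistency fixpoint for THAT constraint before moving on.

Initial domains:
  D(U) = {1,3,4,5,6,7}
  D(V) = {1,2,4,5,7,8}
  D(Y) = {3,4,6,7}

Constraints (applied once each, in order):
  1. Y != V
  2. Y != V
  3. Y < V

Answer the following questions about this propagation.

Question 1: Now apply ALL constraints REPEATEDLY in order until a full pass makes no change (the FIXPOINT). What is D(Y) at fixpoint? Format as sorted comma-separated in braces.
pass 0 (initial): D(Y)={3,4,6,7}
pass 1: V {1,2,4,5,7,8}->{4,5,7,8}
pass 2: no change
Fixpoint after 2 passes: D(Y) = {3,4,6,7}

Answer: {3,4,6,7}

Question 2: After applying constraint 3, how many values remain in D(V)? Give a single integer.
Constraint 1 (Y != V) on D(Y)={3,4,6,7} D(V)={1,2,4,5,7,8}: no change
Constraint 2 (Y != V) on D(Y)={3,4,6,7} D(V)={1,2,4,5,7,8}: no change
Constraint 3 (Y < V) on D(Y)={3,4,6,7} D(V)={1,2,4,5,7,8}: V {1,2,4,5,7,8}->{4,5,7,8}
So after constraint 3: D(V)={4,5,7,8}, size = 4

Answer: 4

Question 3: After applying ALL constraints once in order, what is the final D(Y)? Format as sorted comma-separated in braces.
Constraint 1 (Y != V) on D(Y)={3,4,6,7} D(V)={1,2,4,5,7,8}: no change
Constraint 2 (Y != V) on D(Y)={3,4,6,7} D(V)={1,2,4,5,7,8}: no change
Constraint 3 (Y < V) on D(Y)={3,4,6,7} D(V)={1,2,4,5,7,8}: V {1,2,4,5,7,8}->{4,5,7,8}
So after all 3 constraints: D(Y) = {3,4,6,7}

Answer: {3,4,6,7}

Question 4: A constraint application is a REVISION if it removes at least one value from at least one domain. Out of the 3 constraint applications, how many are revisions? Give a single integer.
Constraint 1 (Y != V) on D(Y)={3,4,6,7} D(V)={1,2,4,5,7,8}: no change => not a revision
Constraint 2 (Y != V) on D(Y)={3,4,6,7} D(V)={1,2,4,5,7,8}: no change => not a revision
Constraint 3 (Y < V) on D(Y)={3,4,6,7} D(V)={1,2,4,5,7,8}: V {1,2,4,5,7,8}->{4,5,7,8} => REVISION
Total revisions = 1

Answer: 1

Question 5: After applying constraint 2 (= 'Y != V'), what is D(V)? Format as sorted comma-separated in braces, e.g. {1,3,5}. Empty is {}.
Constraint 1 (Y != V) on D(Y)={3,4,6,7} D(V)={1,2,4,5,7,8}: no change
Constraint 2 (Y != V) on D(Y)={3,4,6,7} D(V)={1,2,4,5,7,8}: no change
So after constraint 2: D(V) = {1,2,4,5,7,8}

Answer: {1,2,4,5,7,8}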